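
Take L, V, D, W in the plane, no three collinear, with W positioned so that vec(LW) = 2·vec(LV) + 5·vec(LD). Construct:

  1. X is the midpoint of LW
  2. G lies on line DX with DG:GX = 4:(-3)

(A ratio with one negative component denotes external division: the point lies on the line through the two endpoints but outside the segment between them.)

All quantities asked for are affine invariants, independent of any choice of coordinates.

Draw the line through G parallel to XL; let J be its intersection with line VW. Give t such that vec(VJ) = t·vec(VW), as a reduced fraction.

Choose coordinates L = (0, 0), V = (1, 0), D = (0, 1), W = (2, 5).
1. X is the midpoint of LW ⇒ X = (1, 5/2)
2. G lies on line DX with DG:GX = 4:(-3) ⇒ G = (4, 7)
through G parallel to XL: direction (-1, -5/2); meets VW at J = (4/5, -1)
J = V + t·(W−V) with t = -1/5

t = -1/5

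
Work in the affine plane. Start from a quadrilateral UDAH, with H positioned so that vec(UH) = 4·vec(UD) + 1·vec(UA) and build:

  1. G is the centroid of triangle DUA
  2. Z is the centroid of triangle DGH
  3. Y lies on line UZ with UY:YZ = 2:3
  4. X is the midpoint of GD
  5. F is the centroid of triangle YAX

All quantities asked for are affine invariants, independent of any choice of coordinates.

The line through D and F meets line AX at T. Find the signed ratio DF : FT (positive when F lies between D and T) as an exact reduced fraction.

Choose coordinates U = (0, 0), D = (1, 0), A = (0, 1), H = (4, 1).
1. G is the centroid of triangle DUA ⇒ G = (1/3, 1/3)
2. Z is the centroid of triangle DGH ⇒ Z = (16/9, 4/9)
3. Y lies on line UZ with UY:YZ = 2:3 ⇒ Y = (32/45, 8/45)
4. X is the midpoint of GD ⇒ X = (2/3, 1/6)
5. F is the centroid of triangle YAX ⇒ F = (62/135, 121/270)
line DF meets AX at T = (50/123, 121/246)
F = D + t·(T−D) with t = 41/45, so DF:FT = 41/45:4/45

DF:FT = 41/4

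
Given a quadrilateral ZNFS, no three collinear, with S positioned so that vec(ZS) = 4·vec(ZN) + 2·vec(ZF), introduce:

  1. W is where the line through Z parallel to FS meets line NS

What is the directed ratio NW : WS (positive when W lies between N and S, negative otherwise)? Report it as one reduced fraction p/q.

Assign Z = (0, 0), N = (1, 0), F = (0, 1), S = (4, 2) — the answer is frame-independent, so this choice is without loss of generality.
1. W is where the line through Z parallel to FS meets line NS ⇒ W = (8/5, 2/5)
W = N + t·(S−N) with t = 1/5, so NW:WS = t:(1−t) = 1/5:4/5

NW:WS = 1/4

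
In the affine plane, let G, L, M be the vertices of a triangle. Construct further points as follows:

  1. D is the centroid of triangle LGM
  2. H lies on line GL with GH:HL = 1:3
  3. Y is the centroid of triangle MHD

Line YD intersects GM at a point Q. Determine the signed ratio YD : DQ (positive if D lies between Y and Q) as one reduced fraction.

Work in coordinates with G = (0, 0), L = (1, 0), M = (0, 1).
1. D is the centroid of triangle LGM ⇒ D = (1/3, 1/3)
2. H lies on line GL with GH:HL = 1:3 ⇒ H = (1/4, 0)
3. Y is the centroid of triangle MHD ⇒ Y = (7/36, 4/9)
line YD meets GM at Q = (0, 3/5)
D = Y + t·(Q−Y) with t = -5/7, so YD:DQ = -5/7:12/7

YD:DQ = -5/12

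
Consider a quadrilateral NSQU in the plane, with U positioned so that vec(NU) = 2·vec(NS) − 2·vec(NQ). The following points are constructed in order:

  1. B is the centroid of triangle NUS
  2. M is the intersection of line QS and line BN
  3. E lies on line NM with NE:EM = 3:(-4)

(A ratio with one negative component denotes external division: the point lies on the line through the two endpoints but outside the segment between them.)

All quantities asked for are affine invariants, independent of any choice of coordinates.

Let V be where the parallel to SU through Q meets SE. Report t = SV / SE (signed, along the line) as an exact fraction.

t = 1/14

Set N = (0, 0), S = (1, 0), Q = (0, 1), U = (2, -2); any affine frame gives the same invariant.
1. B is the centroid of triangle NUS ⇒ B = (1, -2/3)
2. M is the intersection of line QS and line BN ⇒ M = (3, -2)
3. E lies on line NM with NE:EM = 3:(-4) ⇒ E = (-9, 6)
through Q parallel to SU: direction (1, -2); meets SE at V = (2/7, 3/7)
V = S + t·(E−S) with t = 1/14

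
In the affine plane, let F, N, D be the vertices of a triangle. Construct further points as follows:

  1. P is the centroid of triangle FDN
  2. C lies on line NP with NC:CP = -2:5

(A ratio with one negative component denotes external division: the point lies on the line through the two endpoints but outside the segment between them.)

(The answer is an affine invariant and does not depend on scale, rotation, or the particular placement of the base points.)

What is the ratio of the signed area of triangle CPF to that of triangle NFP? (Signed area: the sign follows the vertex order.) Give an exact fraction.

Choose coordinates F = (0, 0), N = (1, 0), D = (0, 1).
1. P is the centroid of triangle FDN ⇒ P = (1/3, 1/3)
2. C lies on line NP with NC:CP = -2:5 ⇒ C = (13/9, -2/9)
2·[CPF] = 5/9, 2·[NFP] = -1/3
[CPF]:[NFP] = 5/9:-1/3 = -5/3

[CPF]:[NFP] = -5/3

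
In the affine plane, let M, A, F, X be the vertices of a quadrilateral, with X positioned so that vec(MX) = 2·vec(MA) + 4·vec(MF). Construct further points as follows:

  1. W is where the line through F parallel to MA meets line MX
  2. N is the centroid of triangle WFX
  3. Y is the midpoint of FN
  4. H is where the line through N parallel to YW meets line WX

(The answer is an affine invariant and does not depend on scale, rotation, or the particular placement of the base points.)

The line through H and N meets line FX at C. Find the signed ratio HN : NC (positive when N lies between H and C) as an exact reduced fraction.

Assign M = (0, 0), A = (1, 0), F = (0, 1), X = (2, 4) — the answer is frame-independent, so this choice is without loss of generality.
1. W is where the line through F parallel to MA meets line MX ⇒ W = (1/2, 1)
2. N is the centroid of triangle WFX ⇒ N = (5/6, 2)
3. Y is the midpoint of FN ⇒ Y = (5/12, 3/2)
4. H is where the line through N parallel to YW meets line WX ⇒ H = (7/8, 7/4)
line HN meets FX at C = (4/5, 11/5)
N = H + t·(C−H) with t = 5/9, so HN:NC = 5/9:4/9

HN:NC = 5/4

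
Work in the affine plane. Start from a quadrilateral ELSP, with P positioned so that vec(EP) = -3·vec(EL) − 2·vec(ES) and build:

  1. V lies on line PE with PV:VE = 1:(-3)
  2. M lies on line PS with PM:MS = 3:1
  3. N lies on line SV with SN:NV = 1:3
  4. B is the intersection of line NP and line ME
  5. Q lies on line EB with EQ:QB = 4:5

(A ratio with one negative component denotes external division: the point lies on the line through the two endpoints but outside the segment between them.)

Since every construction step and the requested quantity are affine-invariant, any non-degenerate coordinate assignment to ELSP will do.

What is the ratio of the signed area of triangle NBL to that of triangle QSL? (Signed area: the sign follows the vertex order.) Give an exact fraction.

Set E = (0, 0), L = (1, 0), S = (0, 1), P = (-3, -2); any affine frame gives the same invariant.
1. V lies on line PE with PV:VE = 1:(-3) ⇒ V = (-9/2, -3)
2. M lies on line PS with PM:MS = 3:1 ⇒ M = (-3/4, 1/4)
3. N lies on line SV with SN:NV = 1:3 ⇒ N = (-9/8, 0)
4. B is the intersection of line NP and line ME ⇒ B = (-6/7, 2/7)
5. Q lies on line EB with EQ:QB = 4:5 ⇒ Q = (-8/21, 8/63)
2·[NBL] = -17/28, 2·[QSL] = -79/63
[NBL]:[QSL] = -17/28:-79/63 = 153/316

[NBL]:[QSL] = 153/316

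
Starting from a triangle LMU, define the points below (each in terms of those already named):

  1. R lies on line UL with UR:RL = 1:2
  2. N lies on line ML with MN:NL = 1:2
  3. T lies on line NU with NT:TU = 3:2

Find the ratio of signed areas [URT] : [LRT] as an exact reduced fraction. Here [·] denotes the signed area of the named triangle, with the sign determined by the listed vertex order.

[URT]:[LRT] = -1/2

Set L = (0, 0), M = (1, 0), U = (0, 1); any affine frame gives the same invariant.
1. R lies on line UL with UR:RL = 1:2 ⇒ R = (0, 2/3)
2. N lies on line ML with MN:NL = 1:2 ⇒ N = (2/3, 0)
3. T lies on line NU with NT:TU = 3:2 ⇒ T = (4/15, 3/5)
2·[URT] = 4/45, 2·[LRT] = -8/45
[URT]:[LRT] = 4/45:-8/45 = -1/2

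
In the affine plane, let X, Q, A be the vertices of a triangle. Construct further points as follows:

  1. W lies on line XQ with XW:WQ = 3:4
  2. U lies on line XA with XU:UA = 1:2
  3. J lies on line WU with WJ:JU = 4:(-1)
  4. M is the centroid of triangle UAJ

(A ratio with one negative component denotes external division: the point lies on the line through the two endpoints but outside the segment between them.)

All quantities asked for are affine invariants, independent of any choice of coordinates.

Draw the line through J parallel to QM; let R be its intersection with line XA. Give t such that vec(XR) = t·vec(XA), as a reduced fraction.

Work in coordinates with X = (0, 0), Q = (1, 0), A = (0, 1).
1. W lies on line XQ with XW:WQ = 3:4 ⇒ W = (3/7, 0)
2. U lies on line XA with XU:UA = 1:2 ⇒ U = (0, 1/3)
3. J lies on line WU with WJ:JU = 4:(-1) ⇒ J = (-1/7, 4/9)
4. M is the centroid of triangle UAJ ⇒ M = (-1/21, 16/27)
through J parallel to QM: direction (-22/21, 16/27); meets XA at R = (0, 4/11)
R = X + t·(A−X) with t = 4/11

t = 4/11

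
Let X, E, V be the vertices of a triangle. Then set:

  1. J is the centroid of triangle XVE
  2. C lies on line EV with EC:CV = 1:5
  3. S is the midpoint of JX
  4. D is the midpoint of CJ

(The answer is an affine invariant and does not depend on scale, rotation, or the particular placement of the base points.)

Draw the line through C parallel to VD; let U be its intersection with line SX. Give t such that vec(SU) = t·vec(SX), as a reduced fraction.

t = -9/4

Work in coordinates with X = (0, 0), E = (1, 0), V = (0, 1).
1. J is the centroid of triangle XVE ⇒ J = (1/3, 1/3)
2. C lies on line EV with EC:CV = 1:5 ⇒ C = (5/6, 1/6)
3. S is the midpoint of JX ⇒ S = (1/6, 1/6)
4. D is the midpoint of CJ ⇒ D = (7/12, 1/4)
through C parallel to VD: direction (7/12, -3/4); meets SX at U = (13/24, 13/24)
U = S + t·(X−S) with t = -9/4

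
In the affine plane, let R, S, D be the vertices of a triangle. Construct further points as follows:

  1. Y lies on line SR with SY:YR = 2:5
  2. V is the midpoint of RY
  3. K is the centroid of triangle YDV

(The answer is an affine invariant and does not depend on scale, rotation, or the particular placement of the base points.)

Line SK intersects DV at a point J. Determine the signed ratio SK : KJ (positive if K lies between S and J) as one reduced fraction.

SK:KJ = 22/5

Work in coordinates with R = (0, 0), S = (1, 0), D = (0, 1).
1. Y lies on line SR with SY:YR = 2:5 ⇒ Y = (5/7, 0)
2. V is the midpoint of RY ⇒ V = (5/14, 0)
3. K is the centroid of triangle YDV ⇒ K = (5/14, 1/3)
line SK meets DV at J = (65/308, 9/22)
K = S + t·(J−S) with t = 22/27, so SK:KJ = 22/27:5/27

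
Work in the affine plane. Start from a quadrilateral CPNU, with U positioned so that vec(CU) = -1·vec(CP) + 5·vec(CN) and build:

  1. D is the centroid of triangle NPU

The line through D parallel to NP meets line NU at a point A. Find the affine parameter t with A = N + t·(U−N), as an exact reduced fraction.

t = 1/3

Work in coordinates with C = (0, 0), P = (1, 0), N = (0, 1), U = (-1, 5).
1. D is the centroid of triangle NPU ⇒ D = (0, 2)
through D parallel to NP: direction (1, -1); meets NU at A = (-1/3, 7/3)
A = N + t·(U−N) with t = 1/3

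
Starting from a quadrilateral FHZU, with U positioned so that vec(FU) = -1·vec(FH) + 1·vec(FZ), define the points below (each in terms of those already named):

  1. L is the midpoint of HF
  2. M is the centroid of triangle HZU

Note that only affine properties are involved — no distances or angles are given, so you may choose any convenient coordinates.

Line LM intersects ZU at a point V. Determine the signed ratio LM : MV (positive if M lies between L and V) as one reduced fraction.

LM:MV = 2

Assign F = (0, 0), H = (1, 0), Z = (0, 1), U = (-1, 1) — the answer is frame-independent, so this choice is without loss of generality.
1. L is the midpoint of HF ⇒ L = (1/2, 0)
2. M is the centroid of triangle HZU ⇒ M = (0, 2/3)
line LM meets ZU at V = (-1/4, 1)
M = L + t·(V−L) with t = 2/3, so LM:MV = 2/3:1/3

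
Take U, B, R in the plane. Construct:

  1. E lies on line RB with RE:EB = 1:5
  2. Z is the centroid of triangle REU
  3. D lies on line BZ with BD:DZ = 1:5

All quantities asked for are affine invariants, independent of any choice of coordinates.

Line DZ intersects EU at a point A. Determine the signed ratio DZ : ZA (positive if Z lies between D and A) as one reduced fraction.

Choose coordinates U = (0, 0), B = (1, 0), R = (0, 1).
1. E lies on line RB with RE:EB = 1:5 ⇒ E = (1/6, 5/6)
2. Z is the centroid of triangle REU ⇒ Z = (1/18, 11/18)
3. D lies on line BZ with BD:DZ = 1:5 ⇒ D = (91/108, 11/108)
line DZ meets EU at A = (11/96, 55/96)
Z = D + t·(A−D) with t = 40/37, so DZ:ZA = 40/37:-3/37

DZ:ZA = -40/3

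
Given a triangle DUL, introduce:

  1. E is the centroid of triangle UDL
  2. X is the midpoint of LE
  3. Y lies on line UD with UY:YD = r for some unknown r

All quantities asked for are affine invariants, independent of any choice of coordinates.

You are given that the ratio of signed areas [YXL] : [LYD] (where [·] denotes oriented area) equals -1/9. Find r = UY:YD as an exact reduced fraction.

Assign D = (0, 0), U = (1, 0), L = (0, 1) — the answer is frame-independent, so this choice is without loss of generality.
1. E is the centroid of triangle UDL ⇒ E = (1/3, 1/3)
2. X is the midpoint of LE ⇒ X = (1/6, 2/3)
3. With UY:YD = r, write λ = r/(r+1) so Y = U + λ·(D−U); Y is affine-linear in λ
Every point depending on Y is an affine combination of Y and λ-independent points, so each such coordinate is linear in λ; the λ² term in each signed area is a multiple of (D−U)×(D−U) = 0, so 2·[YXL] and 2·[LYD] are each linear in λ. Evaluating at λ=0 and λ=1:
  2·[YXL] = 1/3·λ − 1/6,   2·[LYD] = λ − 1
So [YXL]:[LYD] = (1/3·λ − 1/6) / (λ − 1). Setting this equal to -1/9:
  1/3·λ − 1/6 = -1/9·(λ − 1)  ⇒  λ = 5/8
Then r = λ/(1−λ) = (5/8)/(3/8) = 5/3. Check: with r = 5/3, Y = (3/8, 0) and [YXL]:[LYD] = -1/9 as required.

r = 5/3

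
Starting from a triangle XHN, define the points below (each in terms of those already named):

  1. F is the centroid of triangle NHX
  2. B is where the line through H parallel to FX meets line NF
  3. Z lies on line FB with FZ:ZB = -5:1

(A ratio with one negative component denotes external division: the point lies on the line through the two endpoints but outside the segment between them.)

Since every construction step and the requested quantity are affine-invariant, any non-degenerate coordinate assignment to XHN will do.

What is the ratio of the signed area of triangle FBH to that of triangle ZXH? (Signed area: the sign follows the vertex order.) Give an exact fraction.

Choose coordinates X = (0, 0), H = (1, 0), N = (0, 1).
1. F is the centroid of triangle NHX ⇒ F = (1/3, 1/3)
2. B is where the line through H parallel to FX meets line NF ⇒ B = (2/3, -1/3)
3. Z lies on line FB with FZ:ZB = -5:1 ⇒ Z = (3/4, -1/2)
2·[FBH] = 1/3, 2·[ZXH] = -1/2
[FBH]:[ZXH] = 1/3:-1/2 = -2/3

[FBH]:[ZXH] = -2/3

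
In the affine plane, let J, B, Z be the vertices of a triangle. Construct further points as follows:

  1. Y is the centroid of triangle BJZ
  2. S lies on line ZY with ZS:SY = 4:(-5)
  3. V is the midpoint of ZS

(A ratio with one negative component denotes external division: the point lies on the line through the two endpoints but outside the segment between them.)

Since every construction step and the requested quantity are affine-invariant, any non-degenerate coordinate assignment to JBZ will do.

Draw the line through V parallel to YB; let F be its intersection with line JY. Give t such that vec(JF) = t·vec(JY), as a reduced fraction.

t = 4

Set J = (0, 0), B = (1, 0), Z = (0, 1); any affine frame gives the same invariant.
1. Y is the centroid of triangle BJZ ⇒ Y = (1/3, 1/3)
2. S lies on line ZY with ZS:SY = 4:(-5) ⇒ S = (-4/3, 11/3)
3. V is the midpoint of ZS ⇒ V = (-2/3, 7/3)
through V parallel to YB: direction (2/3, -1/3); meets JY at F = (4/3, 4/3)
F = J + t·(Y−J) with t = 4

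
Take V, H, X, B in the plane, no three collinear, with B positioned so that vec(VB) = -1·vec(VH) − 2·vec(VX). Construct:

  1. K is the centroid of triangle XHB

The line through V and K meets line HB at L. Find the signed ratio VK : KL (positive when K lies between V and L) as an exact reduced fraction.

VK:KL = 1/2

Assign V = (0, 0), H = (1, 0), X = (0, 1), B = (-1, -2) — the answer is frame-independent, so this choice is without loss of generality.
1. K is the centroid of triangle XHB ⇒ K = (0, -1/3)
line VK meets HB at L = (0, -1)
K = V + t·(L−V) with t = 1/3, so VK:KL = 1/3:2/3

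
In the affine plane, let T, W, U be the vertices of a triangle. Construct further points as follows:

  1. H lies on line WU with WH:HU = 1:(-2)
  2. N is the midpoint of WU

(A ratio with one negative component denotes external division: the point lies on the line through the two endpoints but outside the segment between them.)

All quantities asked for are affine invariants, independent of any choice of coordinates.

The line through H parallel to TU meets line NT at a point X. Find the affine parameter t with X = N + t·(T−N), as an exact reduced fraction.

Set T = (0, 0), W = (1, 0), U = (0, 1); any affine frame gives the same invariant.
1. H lies on line WU with WH:HU = 1:(-2) ⇒ H = (2, -1)
2. N is the midpoint of WU ⇒ N = (1/2, 1/2)
through H parallel to TU: direction (0, 1); meets NT at X = (2, 2)
X = N + t·(T−N) with t = -3

t = -3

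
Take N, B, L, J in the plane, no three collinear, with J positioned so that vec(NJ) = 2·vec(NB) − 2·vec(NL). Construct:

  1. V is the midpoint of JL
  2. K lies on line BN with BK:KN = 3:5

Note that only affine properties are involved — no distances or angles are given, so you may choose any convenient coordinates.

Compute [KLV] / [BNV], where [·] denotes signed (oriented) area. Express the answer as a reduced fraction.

[KLV]:[BNV] = -1/8

Choose coordinates N = (0, 0), B = (1, 0), L = (0, 1), J = (2, -2).
1. V is the midpoint of JL ⇒ V = (1, -1/2)
2. K lies on line BN with BK:KN = 3:5 ⇒ K = (5/8, 0)
2·[KLV] = -1/16, 2·[BNV] = 1/2
[KLV]:[BNV] = -1/16:1/2 = -1/8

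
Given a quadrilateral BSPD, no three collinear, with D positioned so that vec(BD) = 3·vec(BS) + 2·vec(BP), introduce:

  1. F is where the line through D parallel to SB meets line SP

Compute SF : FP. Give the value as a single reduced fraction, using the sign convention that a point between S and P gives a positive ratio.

Set B = (0, 0), S = (1, 0), P = (0, 1), D = (3, 2); any affine frame gives the same invariant.
1. F is where the line through D parallel to SB meets line SP ⇒ F = (-1, 2)
F = S + t·(P−S) with t = 2, so SF:FP = t:(1−t) = 2:-1

SF:FP = -2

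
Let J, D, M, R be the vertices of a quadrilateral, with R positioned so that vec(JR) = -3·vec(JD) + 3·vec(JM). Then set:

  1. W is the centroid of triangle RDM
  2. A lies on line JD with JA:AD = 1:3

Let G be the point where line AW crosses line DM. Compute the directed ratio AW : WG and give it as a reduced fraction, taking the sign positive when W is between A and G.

Work in coordinates with J = (0, 0), D = (1, 0), M = (0, 1), R = (-3, 3).
1. W is the centroid of triangle RDM ⇒ W = (-2/3, 4/3)
2. A lies on line JD with JA:AD = 1:3 ⇒ A = (1/4, 0)
line AW meets DM at G = (-7/5, 12/5)
W = A + t·(G−A) with t = 5/9, so AW:WG = 5/9:4/9

AW:WG = 5/4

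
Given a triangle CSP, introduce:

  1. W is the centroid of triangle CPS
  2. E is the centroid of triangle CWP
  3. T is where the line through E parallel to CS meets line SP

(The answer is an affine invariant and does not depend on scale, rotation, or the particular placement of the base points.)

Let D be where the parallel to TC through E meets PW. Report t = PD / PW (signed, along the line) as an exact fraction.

Work in coordinates with C = (0, 0), S = (1, 0), P = (0, 1).
1. W is the centroid of triangle CPS ⇒ W = (1/3, 1/3)
2. E is the centroid of triangle CWP ⇒ E = (1/9, 4/9)
3. T is where the line through E parallel to CS meets line SP ⇒ T = (5/9, 4/9)
through E parallel to TC: direction (-5/9, -4/9); meets PW at D = (29/126, 34/63)
D = P + t·(W−P) with t = 29/42

t = 29/42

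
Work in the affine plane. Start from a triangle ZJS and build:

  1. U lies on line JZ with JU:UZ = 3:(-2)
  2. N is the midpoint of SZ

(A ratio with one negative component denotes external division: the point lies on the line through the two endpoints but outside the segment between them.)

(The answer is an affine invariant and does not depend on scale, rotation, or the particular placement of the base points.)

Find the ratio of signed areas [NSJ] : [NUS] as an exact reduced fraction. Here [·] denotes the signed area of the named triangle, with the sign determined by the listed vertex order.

Choose coordinates Z = (0, 0), J = (1, 0), S = (0, 1).
1. U lies on line JZ with JU:UZ = 3:(-2) ⇒ U = (-2, 0)
2. N is the midpoint of SZ ⇒ N = (0, 1/2)
2·[NSJ] = -1/2, 2·[NUS] = -1
[NSJ]:[NUS] = -1/2:-1 = 1/2

[NSJ]:[NUS] = 1/2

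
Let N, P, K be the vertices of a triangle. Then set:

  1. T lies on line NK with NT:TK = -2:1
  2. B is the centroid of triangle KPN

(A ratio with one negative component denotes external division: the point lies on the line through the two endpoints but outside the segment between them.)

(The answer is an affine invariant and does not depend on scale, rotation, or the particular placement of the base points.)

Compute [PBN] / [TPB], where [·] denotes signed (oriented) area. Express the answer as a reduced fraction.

[PBN]:[TPB] = -1/3

Assign N = (0, 0), P = (1, 0), K = (0, 1) — the answer is frame-independent, so this choice is without loss of generality.
1. T lies on line NK with NT:TK = -2:1 ⇒ T = (0, 2)
2. B is the centroid of triangle KPN ⇒ B = (1/3, 1/3)
2·[PBN] = 1/3, 2·[TPB] = -1
[PBN]:[TPB] = 1/3:-1 = -1/3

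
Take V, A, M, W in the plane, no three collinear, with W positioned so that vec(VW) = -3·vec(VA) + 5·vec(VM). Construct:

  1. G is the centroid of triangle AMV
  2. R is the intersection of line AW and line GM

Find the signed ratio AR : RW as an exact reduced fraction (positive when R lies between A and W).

AR:RW = 1/2

Assign V = (0, 0), A = (1, 0), M = (0, 1), W = (-3, 5) — the answer is frame-independent, so this choice is without loss of generality.
1. G is the centroid of triangle AMV ⇒ G = (1/3, 1/3)
2. R is the intersection of line AW and line GM ⇒ R = (-1/3, 5/3)
R = A + t·(W−A) with t = 1/3, so AR:RW = t:(1−t) = 1/3:2/3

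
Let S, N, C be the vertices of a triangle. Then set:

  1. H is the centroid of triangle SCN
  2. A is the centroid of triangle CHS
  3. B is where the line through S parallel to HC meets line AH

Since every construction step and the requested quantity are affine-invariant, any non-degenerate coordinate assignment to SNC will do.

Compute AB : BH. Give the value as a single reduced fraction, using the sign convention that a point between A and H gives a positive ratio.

AB:BH = -2/3

Assign S = (0, 0), N = (1, 0), C = (0, 1) — the answer is frame-independent, so this choice is without loss of generality.
1. H is the centroid of triangle SCN ⇒ H = (1/3, 1/3)
2. A is the centroid of triangle CHS ⇒ A = (1/9, 4/9)
3. B is where the line through S parallel to HC meets line AH ⇒ B = (-1/3, 2/3)
B = A + t·(H−A) with t = -2, so AB:BH = t:(1−t) = -2:3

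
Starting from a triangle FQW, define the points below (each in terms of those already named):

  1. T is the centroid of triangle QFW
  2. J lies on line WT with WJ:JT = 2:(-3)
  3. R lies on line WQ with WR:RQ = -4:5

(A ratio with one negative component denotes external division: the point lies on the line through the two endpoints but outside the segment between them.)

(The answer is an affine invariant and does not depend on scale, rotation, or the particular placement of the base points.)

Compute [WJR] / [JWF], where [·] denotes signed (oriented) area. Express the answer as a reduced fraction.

[WJR]:[JWF] = -4

Set F = (0, 0), Q = (1, 0), W = (0, 1); any affine frame gives the same invariant.
1. T is the centroid of triangle QFW ⇒ T = (1/3, 1/3)
2. J lies on line WT with WJ:JT = 2:(-3) ⇒ J = (-2/3, 7/3)
3. R lies on line WQ with WR:RQ = -4:5 ⇒ R = (-4, 5)
2·[WJR] = 8/3, 2·[JWF] = -2/3
[WJR]:[JWF] = 8/3:-2/3 = -4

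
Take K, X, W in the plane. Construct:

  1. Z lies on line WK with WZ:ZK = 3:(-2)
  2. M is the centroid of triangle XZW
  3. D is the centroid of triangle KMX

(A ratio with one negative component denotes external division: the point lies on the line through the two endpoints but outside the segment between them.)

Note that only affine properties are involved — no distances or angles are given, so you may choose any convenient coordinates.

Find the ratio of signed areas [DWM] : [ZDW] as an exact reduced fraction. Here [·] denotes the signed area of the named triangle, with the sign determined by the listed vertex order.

[DWM]:[ZDW] = 1/6

Assign K = (0, 0), X = (1, 0), W = (0, 1) — the answer is frame-independent, so this choice is without loss of generality.
1. Z lies on line WK with WZ:ZK = 3:(-2) ⇒ Z = (0, -2)
2. M is the centroid of triangle XZW ⇒ M = (1/3, -1/3)
3. D is the centroid of triangle KMX ⇒ D = (4/9, -1/9)
2·[DWM] = 2/9, 2·[ZDW] = 4/3
[DWM]:[ZDW] = 2/9:4/3 = 1/6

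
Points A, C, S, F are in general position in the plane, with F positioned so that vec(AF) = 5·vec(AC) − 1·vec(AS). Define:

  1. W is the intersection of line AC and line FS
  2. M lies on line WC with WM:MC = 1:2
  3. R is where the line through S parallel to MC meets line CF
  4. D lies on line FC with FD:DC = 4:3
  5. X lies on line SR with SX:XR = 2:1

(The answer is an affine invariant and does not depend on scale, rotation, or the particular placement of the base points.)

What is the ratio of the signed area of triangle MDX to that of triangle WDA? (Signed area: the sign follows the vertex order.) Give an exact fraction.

[MDX]:[WDA] = 14/15

Choose coordinates A = (0, 0), C = (1, 0), S = (0, 1), F = (5, -1).
1. W is the intersection of line AC and line FS ⇒ W = (5/2, 0)
2. M lies on line WC with WM:MC = 1:2 ⇒ M = (2, 0)
3. R is where the line through S parallel to MC meets line CF ⇒ R = (-3, 1)
4. D lies on line FC with FD:DC = 4:3 ⇒ D = (19/7, -3/7)
5. X lies on line SR with SX:XR = 2:1 ⇒ X = (-2, 1)
2·[MDX] = -1, 2·[WDA] = -15/14
[MDX]:[WDA] = -1:-15/14 = 14/15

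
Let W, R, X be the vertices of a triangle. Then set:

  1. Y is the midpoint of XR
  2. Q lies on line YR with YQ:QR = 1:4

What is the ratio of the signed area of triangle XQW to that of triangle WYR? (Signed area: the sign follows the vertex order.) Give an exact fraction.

Work in coordinates with W = (0, 0), R = (1, 0), X = (0, 1).
1. Y is the midpoint of XR ⇒ Y = (1/2, 1/2)
2. Q lies on line YR with YQ:QR = 1:4 ⇒ Q = (3/5, 2/5)
2·[XQW] = -3/5, 2·[WYR] = -1/2
[XQW]:[WYR] = -3/5:-1/2 = 6/5

[XQW]:[WYR] = 6/5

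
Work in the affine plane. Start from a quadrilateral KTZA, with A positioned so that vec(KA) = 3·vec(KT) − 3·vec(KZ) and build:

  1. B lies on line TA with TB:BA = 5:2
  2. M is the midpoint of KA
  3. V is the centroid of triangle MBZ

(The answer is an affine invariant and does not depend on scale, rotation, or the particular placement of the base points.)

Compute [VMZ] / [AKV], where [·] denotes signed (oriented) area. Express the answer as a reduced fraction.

Set K = (0, 0), T = (1, 0), Z = (0, 1), A = (3, -3); any affine frame gives the same invariant.
1. B lies on line TA with TB:BA = 5:2 ⇒ B = (17/7, -15/7)
2. M is the midpoint of KA ⇒ M = (3/2, -3/2)
3. V is the centroid of triangle MBZ ⇒ V = (55/42, -37/42)
2·[VMZ] = -19/42, 2·[AKV] = -9/7
[VMZ]:[AKV] = -19/42:-9/7 = 19/54

[VMZ]:[AKV] = 19/54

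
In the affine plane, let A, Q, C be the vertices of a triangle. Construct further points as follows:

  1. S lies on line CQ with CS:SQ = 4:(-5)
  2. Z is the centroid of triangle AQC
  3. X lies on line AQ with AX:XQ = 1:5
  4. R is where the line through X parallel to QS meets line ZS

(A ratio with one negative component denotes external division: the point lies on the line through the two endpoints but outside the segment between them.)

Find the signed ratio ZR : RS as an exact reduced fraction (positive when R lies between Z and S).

Assign A = (0, 0), Q = (1, 0), C = (0, 1) — the answer is frame-independent, so this choice is without loss of generality.
1. S lies on line CQ with CS:SQ = 4:(-5) ⇒ S = (-4, 5)
2. Z is the centroid of triangle AQC ⇒ Z = (1/3, 1/3)
3. X lies on line AQ with AX:XQ = 1:5 ⇒ X = (1/6, 0)
4. R is where the line through X parallel to QS meets line ZS ⇒ R = (41/6, -20/3)
R = Z + t·(S−Z) with t = -3/2, so ZR:RS = t:(1−t) = -3/2:5/2

ZR:RS = -3/5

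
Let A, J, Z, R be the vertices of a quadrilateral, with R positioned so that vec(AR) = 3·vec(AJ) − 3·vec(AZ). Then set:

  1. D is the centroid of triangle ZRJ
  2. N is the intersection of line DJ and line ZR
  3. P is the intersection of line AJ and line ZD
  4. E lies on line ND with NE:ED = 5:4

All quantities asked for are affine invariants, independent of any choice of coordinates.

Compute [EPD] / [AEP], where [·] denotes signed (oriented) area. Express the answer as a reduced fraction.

[EPD]:[AEP] = -1/22

Choose coordinates A = (0, 0), J = (1, 0), Z = (0, 1), R = (3, -3).
1. D is the centroid of triangle ZRJ ⇒ D = (4/3, -2/3)
2. N is the intersection of line DJ and line ZR ⇒ N = (3/2, -1)
3. P is the intersection of line AJ and line ZD ⇒ P = (4/5, 0)
4. E lies on line ND with NE:ED = 5:4 ⇒ E = (38/27, -22/27)
2·[EPD] = -4/135, 2·[AEP] = 88/135
[EPD]:[AEP] = -4/135:88/135 = -1/22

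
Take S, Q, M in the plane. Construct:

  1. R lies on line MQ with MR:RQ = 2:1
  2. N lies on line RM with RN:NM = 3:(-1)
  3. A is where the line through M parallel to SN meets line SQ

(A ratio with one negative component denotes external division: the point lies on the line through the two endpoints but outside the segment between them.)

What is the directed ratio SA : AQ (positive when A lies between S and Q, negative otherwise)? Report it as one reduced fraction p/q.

Work in coordinates with S = (0, 0), Q = (1, 0), M = (0, 1).
1. R lies on line MQ with MR:RQ = 2:1 ⇒ R = (2/3, 1/3)
2. N lies on line RM with RN:NM = 3:(-1) ⇒ N = (-1/3, 4/3)
3. A is where the line through M parallel to SN meets line SQ ⇒ A = (1/4, 0)
A = S + t·(Q−S) with t = 1/4, so SA:AQ = t:(1−t) = 1/4:3/4

SA:AQ = 1/3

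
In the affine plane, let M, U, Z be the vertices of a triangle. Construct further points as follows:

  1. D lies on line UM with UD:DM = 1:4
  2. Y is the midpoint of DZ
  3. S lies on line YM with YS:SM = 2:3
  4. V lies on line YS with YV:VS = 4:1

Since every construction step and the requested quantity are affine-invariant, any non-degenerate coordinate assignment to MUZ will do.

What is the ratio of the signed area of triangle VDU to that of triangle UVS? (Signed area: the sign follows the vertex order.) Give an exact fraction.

[VDU]:[UVS] = 17/10

Set M = (0, 0), U = (1, 0), Z = (0, 1); any affine frame gives the same invariant.
1. D lies on line UM with UD:DM = 1:4 ⇒ D = (4/5, 0)
2. Y is the midpoint of DZ ⇒ Y = (2/5, 1/2)
3. S lies on line YM with YS:SM = 2:3 ⇒ S = (6/25, 3/10)
4. V lies on line YS with YV:VS = 4:1 ⇒ V = (34/125, 17/50)
2·[VDU] = 17/250, 2·[UVS] = 1/25
[VDU]:[UVS] = 17/250:1/25 = 17/10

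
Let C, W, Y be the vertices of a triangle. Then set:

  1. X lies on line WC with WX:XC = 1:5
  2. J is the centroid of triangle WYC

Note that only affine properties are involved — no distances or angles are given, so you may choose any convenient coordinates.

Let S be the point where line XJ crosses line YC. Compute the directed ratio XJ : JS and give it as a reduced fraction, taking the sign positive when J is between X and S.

Work in coordinates with C = (0, 0), W = (1, 0), Y = (0, 1).
1. X lies on line WC with WX:XC = 1:5 ⇒ X = (5/6, 0)
2. J is the centroid of triangle WYC ⇒ J = (1/3, 1/3)
line XJ meets YC at S = (0, 5/9)
J = X + t·(S−X) with t = 3/5, so XJ:JS = 3/5:2/5

XJ:JS = 3/2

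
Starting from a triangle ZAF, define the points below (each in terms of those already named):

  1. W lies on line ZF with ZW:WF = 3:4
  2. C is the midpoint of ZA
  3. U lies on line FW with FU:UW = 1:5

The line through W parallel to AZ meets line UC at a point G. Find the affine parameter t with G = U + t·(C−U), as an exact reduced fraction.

t = 10/19

Work in coordinates with Z = (0, 0), A = (1, 0), F = (0, 1).
1. W lies on line ZF with ZW:WF = 3:4 ⇒ W = (0, 3/7)
2. C is the midpoint of ZA ⇒ C = (1/2, 0)
3. U lies on line FW with FU:UW = 1:5 ⇒ U = (0, 19/21)
through W parallel to AZ: direction (-1, 0); meets UC at G = (5/19, 3/7)
G = U + t·(C−U) with t = 10/19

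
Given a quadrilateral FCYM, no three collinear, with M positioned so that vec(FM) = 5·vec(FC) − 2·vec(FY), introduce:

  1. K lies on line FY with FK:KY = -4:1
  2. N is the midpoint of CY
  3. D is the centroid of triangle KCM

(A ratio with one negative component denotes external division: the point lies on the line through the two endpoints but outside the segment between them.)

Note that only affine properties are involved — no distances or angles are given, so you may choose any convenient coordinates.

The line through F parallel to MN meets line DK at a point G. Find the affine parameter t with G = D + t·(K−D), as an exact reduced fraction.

t = -2

Choose coordinates F = (0, 0), C = (1, 0), Y = (0, 1), M = (5, -2).
1. K lies on line FY with FK:KY = -4:1 ⇒ K = (0, 4/3)
2. N is the midpoint of CY ⇒ N = (1/2, 1/2)
3. D is the centroid of triangle KCM ⇒ D = (2, -2/9)
through F parallel to MN: direction (-9/2, 5/2); meets DK at G = (6, -10/3)
G = D + t·(K−D) with t = -2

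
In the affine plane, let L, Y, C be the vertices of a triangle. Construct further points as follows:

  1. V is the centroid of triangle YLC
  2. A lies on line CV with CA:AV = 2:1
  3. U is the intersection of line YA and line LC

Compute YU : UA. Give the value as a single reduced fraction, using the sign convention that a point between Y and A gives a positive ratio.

Choose coordinates L = (0, 0), Y = (1, 0), C = (0, 1).
1. V is the centroid of triangle YLC ⇒ V = (1/3, 1/3)
2. A lies on line CV with CA:AV = 2:1 ⇒ A = (2/9, 5/9)
3. U is the intersection of line YA and line LC ⇒ U = (0, 5/7)
U = Y + t·(A−Y) with t = 9/7, so YU:UA = t:(1−t) = 9/7:-2/7

YU:UA = -9/2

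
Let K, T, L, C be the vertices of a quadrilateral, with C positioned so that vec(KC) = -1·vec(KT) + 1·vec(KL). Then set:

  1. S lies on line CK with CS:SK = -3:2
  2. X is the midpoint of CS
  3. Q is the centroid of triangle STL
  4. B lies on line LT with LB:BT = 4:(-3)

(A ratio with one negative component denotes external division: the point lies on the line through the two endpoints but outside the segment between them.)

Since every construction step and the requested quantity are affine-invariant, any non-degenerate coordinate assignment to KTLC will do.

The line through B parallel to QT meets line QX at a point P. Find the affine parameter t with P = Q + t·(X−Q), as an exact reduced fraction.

Assign K = (0, 0), T = (1, 0), L = (0, 1), C = (-1, 1) — the answer is frame-independent, so this choice is without loss of generality.
1. S lies on line CK with CS:SK = -3:2 ⇒ S = (2, -2)
2. X is the midpoint of CS ⇒ X = (1/2, -1/2)
3. Q is the centroid of triangle STL ⇒ Q = (1, -1/3)
4. B lies on line LT with LB:BT = 4:(-3) ⇒ B = (4, -3)
through B parallel to QT: direction (0, 1/3); meets QX at P = (4, 2/3)
P = Q + t·(X−Q) with t = -6

t = -6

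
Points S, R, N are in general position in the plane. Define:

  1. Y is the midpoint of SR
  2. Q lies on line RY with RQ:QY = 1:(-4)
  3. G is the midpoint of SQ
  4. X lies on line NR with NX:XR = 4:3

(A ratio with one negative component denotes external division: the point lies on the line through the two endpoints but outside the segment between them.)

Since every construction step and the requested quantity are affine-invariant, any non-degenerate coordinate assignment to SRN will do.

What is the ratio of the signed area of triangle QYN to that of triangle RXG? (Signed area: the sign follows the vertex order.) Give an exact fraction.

[QYN]:[RXG] = -56/15

Set S = (0, 0), R = (1, 0), N = (0, 1); any affine frame gives the same invariant.
1. Y is the midpoint of SR ⇒ Y = (1/2, 0)
2. Q lies on line RY with RQ:QY = 1:(-4) ⇒ Q = (7/6, 0)
3. G is the midpoint of SQ ⇒ G = (7/12, 0)
4. X lies on line NR with NX:XR = 4:3 ⇒ X = (4/7, 3/7)
2·[QYN] = -2/3, 2·[RXG] = 5/28
[QYN]:[RXG] = -2/3:5/28 = -56/15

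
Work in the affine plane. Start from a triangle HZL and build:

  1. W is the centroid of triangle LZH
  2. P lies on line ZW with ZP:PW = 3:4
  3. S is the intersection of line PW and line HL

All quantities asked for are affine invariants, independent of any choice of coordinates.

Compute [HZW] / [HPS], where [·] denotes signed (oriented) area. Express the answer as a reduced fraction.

[HZW]:[HPS] = 14/15

Work in coordinates with H = (0, 0), Z = (1, 0), L = (0, 1).
1. W is the centroid of triangle LZH ⇒ W = (1/3, 1/3)
2. P lies on line ZW with ZP:PW = 3:4 ⇒ P = (5/7, 1/7)
3. S is the intersection of line PW and line HL ⇒ S = (0, 1/2)
2·[HZW] = 1/3, 2·[HPS] = 5/14
[HZW]:[HPS] = 1/3:5/14 = 14/15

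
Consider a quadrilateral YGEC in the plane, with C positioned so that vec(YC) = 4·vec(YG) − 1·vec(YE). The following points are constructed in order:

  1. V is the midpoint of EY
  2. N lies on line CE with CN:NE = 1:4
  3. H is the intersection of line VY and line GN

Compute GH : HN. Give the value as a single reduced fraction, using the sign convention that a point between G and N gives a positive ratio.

Set Y = (0, 0), G = (1, 0), E = (0, 1), C = (4, -1); any affine frame gives the same invariant.
1. V is the midpoint of EY ⇒ V = (0, 1/2)
2. N lies on line CE with CN:NE = 1:4 ⇒ N = (16/5, -3/5)
3. H is the intersection of line VY and line GN ⇒ H = (0, 3/11)
H = G + t·(N−G) with t = -5/11, so GH:HN = t:(1−t) = -5/11:16/11

GH:HN = -5/16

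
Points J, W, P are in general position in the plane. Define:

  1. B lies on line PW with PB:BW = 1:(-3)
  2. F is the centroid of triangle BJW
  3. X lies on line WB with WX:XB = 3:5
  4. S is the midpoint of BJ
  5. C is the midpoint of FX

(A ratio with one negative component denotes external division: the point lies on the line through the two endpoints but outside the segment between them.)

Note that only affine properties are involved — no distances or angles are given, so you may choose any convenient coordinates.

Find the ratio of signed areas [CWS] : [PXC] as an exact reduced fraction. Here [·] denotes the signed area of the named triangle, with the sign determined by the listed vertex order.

Assign J = (0, 0), W = (1, 0), P = (0, 1) — the answer is frame-independent, so this choice is without loss of generality.
1. B lies on line PW with PB:BW = 1:(-3) ⇒ B = (-1/2, 3/2)
2. F is the centroid of triangle BJW ⇒ F = (1/6, 1/2)
3. X lies on line WB with WX:XB = 3:5 ⇒ X = (7/16, 9/16)
4. S is the midpoint of BJ ⇒ S = (-1/4, 3/4)
5. C is the midpoint of FX ⇒ C = (29/96, 17/32)
2·[CWS] = -9/64, 2·[PXC] = -7/96
[CWS]:[PXC] = -9/64:-7/96 = 27/14

[CWS]:[PXC] = 27/14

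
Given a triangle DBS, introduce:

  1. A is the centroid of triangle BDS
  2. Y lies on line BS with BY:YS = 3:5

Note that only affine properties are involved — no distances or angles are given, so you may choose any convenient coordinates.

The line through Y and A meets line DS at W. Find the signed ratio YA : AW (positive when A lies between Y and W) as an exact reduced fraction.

YA:AW = 7/8

Set D = (0, 0), B = (1, 0), S = (0, 1); any affine frame gives the same invariant.
1. A is the centroid of triangle BDS ⇒ A = (1/3, 1/3)
2. Y lies on line BS with BY:YS = 3:5 ⇒ Y = (5/8, 3/8)
line YA meets DS at W = (0, 2/7)
A = Y + t·(W−Y) with t = 7/15, so YA:AW = 7/15:8/15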